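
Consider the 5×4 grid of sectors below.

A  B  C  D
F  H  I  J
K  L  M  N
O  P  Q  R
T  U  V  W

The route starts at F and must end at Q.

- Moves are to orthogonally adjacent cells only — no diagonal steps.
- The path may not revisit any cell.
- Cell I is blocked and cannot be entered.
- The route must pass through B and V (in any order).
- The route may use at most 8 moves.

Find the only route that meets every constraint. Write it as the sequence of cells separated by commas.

F, A, B, H, L, P, U, V, Q

The 8-move cap with required stops at B, V leaves no slack for detours.
Route from F: up to A, right to B, 4× down (reaching U), right to V, up to Q — 8 moves in all.
Check: all required cells visited; 8 ≤ 8 moves.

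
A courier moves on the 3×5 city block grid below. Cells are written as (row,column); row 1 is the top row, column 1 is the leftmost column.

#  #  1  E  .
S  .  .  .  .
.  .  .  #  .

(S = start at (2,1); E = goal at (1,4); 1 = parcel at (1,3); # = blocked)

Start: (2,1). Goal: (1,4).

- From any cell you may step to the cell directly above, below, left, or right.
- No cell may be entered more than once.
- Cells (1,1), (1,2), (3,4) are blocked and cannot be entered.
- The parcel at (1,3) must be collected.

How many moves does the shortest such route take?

Any route passes through (1,3) somewhere between (2,1) and (1,4). Summing Manhattan distances along the two legs ((2,1) → (1,3) → (1,4)) gives a lower bound of 3 + 1 = 4 moves.
A route of 4 moves achieves this: (2,1) → (2,2) → (2,3) → (1,3) → (1,4).
Since 4 matches the lower bound, it is optimal.

4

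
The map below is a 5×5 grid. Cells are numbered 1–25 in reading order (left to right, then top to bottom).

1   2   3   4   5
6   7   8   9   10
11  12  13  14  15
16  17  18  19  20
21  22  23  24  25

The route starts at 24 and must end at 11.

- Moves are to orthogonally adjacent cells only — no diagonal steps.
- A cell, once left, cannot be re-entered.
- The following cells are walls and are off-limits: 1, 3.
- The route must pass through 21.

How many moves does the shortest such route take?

5

Any route passes through 21 somewhere between 24 and 11. Summing Manhattan distances along the two legs (24 → 21 → 11) gives a lower bound of 3 + 2 = 5 moves.
A route of 5 moves achieves this: 24 → 23 → 22 → 21 → 16 → 11.
Since 5 matches the lower bound, it is optimal.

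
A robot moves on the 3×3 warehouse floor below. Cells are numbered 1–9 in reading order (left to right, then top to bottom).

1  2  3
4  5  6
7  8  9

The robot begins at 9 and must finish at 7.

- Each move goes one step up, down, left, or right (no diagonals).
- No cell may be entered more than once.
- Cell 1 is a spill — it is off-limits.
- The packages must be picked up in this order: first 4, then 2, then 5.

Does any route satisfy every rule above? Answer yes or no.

Ignoring the required order, 1 revisit-free route from 9 to 7 passes through all of 4, 2, and 5; the waypoint orders that occur are 2 → 5 → 4 (1) — never 4 → 2 → 5.

no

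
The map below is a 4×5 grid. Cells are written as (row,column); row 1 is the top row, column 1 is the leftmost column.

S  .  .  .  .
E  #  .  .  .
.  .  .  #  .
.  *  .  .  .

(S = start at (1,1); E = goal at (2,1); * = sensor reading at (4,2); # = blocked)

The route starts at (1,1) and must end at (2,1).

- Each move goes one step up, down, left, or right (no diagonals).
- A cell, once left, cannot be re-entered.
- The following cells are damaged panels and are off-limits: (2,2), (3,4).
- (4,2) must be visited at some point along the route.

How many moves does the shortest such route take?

Any route passes through (4,2) somewhere between (1,1) and (2,1). Summing Manhattan distances along the two legs ((1,1) → (4,2) → (2,1)) gives a lower bound of 4 + 3 = 7 moves.
The shortest route satisfying every rule uses 9 moves: (1,1) → (1,2) → (1,3) → (2,3) → (3,3) → (4,3) → (4,2) → (3,2) → (3,1) → (2,1).
The no-revisit rule (legs can't share cells) pushes the minimum above the 7-move bound; an exhaustive check rules out every length from 7 to 8, leaving 9 as the minimum.

9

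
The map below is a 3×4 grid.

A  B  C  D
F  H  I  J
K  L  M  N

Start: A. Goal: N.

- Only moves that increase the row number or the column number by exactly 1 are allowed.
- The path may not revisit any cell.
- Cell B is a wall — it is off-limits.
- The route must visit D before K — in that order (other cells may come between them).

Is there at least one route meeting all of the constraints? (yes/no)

K lies to the left of D, so going from D to K would need a leftward move — but moves only go right/down, so D cannot be visited before K.

no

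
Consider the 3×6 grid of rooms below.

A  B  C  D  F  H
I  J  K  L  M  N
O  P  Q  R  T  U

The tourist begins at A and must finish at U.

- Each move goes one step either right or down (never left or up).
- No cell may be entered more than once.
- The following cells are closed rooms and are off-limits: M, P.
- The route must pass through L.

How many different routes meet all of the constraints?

4

A right/down-only route from A to U makes exactly 2 down-moves and 5 right-moves in some order.
With no other constraints that would be C(7,2) = 21 routes.
Split at L and multiply the segment counts (each segment already excludes blocked cells): A→L: 4; L→U: 1; product = 4.
That gives 4 routes.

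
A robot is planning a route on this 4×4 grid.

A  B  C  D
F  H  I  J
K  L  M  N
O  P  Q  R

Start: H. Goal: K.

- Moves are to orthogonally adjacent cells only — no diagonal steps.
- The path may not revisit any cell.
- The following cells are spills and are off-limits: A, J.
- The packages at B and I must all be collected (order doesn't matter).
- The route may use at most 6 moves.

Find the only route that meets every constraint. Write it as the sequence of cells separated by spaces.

H B C I M L K

The budget equals the shortest possible length, so every move has to be on a shortest route through the required cells.
Route from H: up 1 to B, right 1 to C, down 2 to M, left 2 to K — 6 moves in all.
Check: all required cells visited; 6 ≤ 6 moves.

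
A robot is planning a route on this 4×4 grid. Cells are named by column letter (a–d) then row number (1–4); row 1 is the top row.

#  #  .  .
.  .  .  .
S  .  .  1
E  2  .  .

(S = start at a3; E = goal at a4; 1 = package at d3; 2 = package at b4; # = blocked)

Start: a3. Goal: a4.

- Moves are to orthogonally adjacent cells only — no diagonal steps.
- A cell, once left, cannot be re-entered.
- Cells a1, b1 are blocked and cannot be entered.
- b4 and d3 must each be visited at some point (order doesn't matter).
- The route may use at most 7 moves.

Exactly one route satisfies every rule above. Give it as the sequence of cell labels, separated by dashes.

a3 - b3 - c3 - d3 - d4 - c4 - b4 - a4

The budget equals the shortest possible length, so every move has to be on a shortest route through the required cells.
Route from a3: 3× right (reaching d3), down to d4, 3× left (reaching a4) — 7 moves in all.
Check: all required cells visited; 7 ≤ 7 moves.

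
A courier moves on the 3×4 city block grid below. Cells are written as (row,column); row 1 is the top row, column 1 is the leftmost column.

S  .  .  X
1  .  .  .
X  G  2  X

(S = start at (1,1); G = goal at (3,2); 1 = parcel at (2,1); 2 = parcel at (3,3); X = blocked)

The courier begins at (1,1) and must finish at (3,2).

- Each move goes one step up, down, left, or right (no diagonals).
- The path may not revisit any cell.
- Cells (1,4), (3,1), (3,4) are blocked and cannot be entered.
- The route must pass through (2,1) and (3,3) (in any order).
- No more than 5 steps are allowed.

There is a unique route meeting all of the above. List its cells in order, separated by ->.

(1,1) -> (2,1) -> (2,2) -> (2,3) -> (3,3) -> (3,2)

Any route must reach (2,1) and (3,3) and still end at (3,2) within 5 moves, so the order of the required stops is forced.
Route from (1,1): down to (2,1), 2× right (reaching (2,3)), down to (3,3), left to (3,2) — 5 moves in all.
Check: all required cells visited; 5 ≤ 5 moves.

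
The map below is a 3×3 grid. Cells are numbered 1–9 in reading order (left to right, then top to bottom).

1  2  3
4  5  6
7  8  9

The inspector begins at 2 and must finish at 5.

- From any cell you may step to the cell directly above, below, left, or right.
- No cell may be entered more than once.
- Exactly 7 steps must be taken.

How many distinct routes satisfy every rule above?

Need simple routes of exactly 7 moves from 2 to 5 (Manhattan distance 1, so 3 moves are spent on a detour and 3 undoing it).
Enumerating: 2 1 4 7 8 9 6 5 | 2 3 6 9 8 7 4 5.
That gives 2 routes.

2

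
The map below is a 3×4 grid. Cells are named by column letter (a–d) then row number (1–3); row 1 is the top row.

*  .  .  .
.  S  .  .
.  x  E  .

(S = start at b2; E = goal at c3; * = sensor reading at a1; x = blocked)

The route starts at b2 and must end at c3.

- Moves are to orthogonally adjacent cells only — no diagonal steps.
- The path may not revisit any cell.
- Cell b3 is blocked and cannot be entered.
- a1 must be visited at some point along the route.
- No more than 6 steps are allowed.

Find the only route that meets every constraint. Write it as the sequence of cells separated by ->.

The budget equals the shortest possible length, so every move has to be on a shortest route through the required cells.
Route from b2: left 1 to a2, up 1 to a1, right 2 to c1, down 2 to c3 — 6 moves in all.
Check: all required cells visited; 6 ≤ 6 moves.

b2 -> a2 -> a1 -> b1 -> c1 -> c2 -> c3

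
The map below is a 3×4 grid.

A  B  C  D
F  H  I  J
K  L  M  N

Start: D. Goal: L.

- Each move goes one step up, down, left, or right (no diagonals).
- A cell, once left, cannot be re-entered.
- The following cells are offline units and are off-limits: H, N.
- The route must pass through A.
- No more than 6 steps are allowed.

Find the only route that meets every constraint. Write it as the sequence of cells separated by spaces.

D C B A F K L

Any route must reach A and still end at L within 6 moves, so the order of the required stops is forced.
Route from D: left 3 to A, down 2 to K, right 1 to L — 6 moves in all.
Check: all required cells visited; 6 ≤ 6 moves.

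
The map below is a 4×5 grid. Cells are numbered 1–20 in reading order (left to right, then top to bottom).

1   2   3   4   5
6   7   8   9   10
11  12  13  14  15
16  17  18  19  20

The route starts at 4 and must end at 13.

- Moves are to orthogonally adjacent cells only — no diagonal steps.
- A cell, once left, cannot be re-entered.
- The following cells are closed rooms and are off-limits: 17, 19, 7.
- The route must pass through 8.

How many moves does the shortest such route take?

Any route passes through 8 somewhere between 4 and 13. Summing Manhattan distances along the two legs (4 → 8 → 13) gives a lower bound of 2 + 1 = 3 moves.
A route of 3 moves achieves this: 4 → 9 → 8 → 13.
Since 3 matches the lower bound, it is optimal.

3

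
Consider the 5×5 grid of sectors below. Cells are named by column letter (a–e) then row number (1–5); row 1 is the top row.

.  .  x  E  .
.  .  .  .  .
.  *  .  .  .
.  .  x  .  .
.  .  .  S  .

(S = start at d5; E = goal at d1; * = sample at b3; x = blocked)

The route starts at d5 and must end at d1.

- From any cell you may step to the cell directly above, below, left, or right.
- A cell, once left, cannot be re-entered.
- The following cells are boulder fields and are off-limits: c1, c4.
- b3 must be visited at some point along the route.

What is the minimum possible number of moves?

Any route passes through b3 somewhere between d5 and d1. Summing Manhattan distances along the two legs (d5 → b3 → d1) gives a lower bound of 4 + 4 = 8 moves.
A route of 8 moves achieves this: d5 → d4 → d3 → c3 → b3 → b2 → c2 → d2 → d1.
Since 8 matches the lower bound, it is optimal.

8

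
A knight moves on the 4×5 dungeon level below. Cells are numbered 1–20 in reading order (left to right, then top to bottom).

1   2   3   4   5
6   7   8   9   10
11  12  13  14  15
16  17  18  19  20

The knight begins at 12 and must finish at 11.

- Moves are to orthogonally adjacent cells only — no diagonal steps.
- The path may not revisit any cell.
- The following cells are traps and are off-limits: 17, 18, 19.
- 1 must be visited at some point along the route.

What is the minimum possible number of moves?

5

Any route passes through 1 somewhere between 12 and 11. Summing Manhattan distances along the two legs (12 → 1 → 11) gives a lower bound of 3 + 2 = 5 moves.
A route of 5 moves achieves this: 12 → 7 → 2 → 1 → 6 → 11.
Since 5 matches the lower bound, it is optimal.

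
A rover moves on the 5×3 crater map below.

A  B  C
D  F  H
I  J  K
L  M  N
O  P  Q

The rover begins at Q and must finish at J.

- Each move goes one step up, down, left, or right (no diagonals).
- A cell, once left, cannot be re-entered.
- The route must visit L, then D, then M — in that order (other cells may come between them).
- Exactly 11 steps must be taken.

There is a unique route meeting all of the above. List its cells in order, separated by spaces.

The waypoints must appear in the order L, D, M, with no cell reused.
Route from Q: 2× left (reaching O), 3× up (reaching D), 2× right (reaching H), 2× down (reaching N), left to M, up to J — 11 moves in all.
Check: order respected (L at step 3, D at step 5, M at step 10); 11 moves as required.

Q P O L I D F H K N M J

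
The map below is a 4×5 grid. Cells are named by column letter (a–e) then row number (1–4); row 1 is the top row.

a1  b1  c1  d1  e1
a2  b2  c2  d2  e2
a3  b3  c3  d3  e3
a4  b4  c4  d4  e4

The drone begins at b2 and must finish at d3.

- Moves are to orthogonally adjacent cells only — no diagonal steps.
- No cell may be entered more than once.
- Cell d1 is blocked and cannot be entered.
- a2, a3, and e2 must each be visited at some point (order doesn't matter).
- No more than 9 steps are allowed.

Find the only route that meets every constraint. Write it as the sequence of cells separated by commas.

b2, a2, a3, b3, c3, c2, d2, e2, e3, d3

Any route must reach a2, a3, and e2 and still end at d3 within 9 moves, so the order of the required stops is forced.
Route from b2: left 1 to a2, down 1 to a3, right 2 to c3, up 1 to c2, right 2 to e2, down 1 to e3, left 1 to d3 — 9 moves in all.
Check: all required cells visited; 9 ≤ 9 moves.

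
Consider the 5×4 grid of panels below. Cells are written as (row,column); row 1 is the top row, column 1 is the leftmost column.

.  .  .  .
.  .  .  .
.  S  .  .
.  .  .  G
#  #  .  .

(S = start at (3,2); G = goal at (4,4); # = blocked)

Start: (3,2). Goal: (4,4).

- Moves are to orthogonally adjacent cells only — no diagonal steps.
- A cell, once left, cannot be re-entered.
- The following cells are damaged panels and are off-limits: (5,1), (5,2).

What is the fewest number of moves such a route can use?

3

The Manhattan distance from (3,2) to (4,4) is |3−4| + |2−4| = 3, so at least 3 moves are needed.
A route of 3 moves achieves this: (3,2) → (4,2) → (4,3) → (4,4).
Since 3 matches the lower bound, it is optimal.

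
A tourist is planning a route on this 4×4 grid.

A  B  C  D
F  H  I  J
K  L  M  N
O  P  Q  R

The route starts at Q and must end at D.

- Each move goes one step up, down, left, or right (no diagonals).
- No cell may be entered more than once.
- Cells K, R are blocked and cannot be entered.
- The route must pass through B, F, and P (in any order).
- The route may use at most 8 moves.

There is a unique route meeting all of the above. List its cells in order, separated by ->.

Any route must reach B, F, and P and still end at D within 8 moves, so the order of the required stops is forced.
Route from Q: left to P, 2× up (reaching H), left to F, up to A, 3× right (reaching D) — 8 moves in all.
Check: all required cells visited; 8 ≤ 8 moves.

Q -> P -> L -> H -> F -> A -> B -> C -> D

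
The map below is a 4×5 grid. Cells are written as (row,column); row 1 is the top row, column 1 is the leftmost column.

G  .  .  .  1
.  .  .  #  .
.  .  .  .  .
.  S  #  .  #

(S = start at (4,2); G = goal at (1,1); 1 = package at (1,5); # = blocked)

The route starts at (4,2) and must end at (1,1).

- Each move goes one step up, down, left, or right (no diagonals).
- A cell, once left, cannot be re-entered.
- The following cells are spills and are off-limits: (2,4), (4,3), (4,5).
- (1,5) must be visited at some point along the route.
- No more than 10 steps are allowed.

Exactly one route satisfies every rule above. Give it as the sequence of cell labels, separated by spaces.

The 10-move cap with required stops at (1,5) leaves no slack for detours.
Route from (4,2): up to (3,2), 3× right (reaching (3,5)), 2× up (reaching (1,5)), 4× left (reaching (1,1)) — 10 moves in all.
Check: all required cells visited; 10 ≤ 10 moves.

(4,2) (3,2) (3,3) (3,4) (3,5) (2,5) (1,5) (1,4) (1,3) (1,2) (1,1)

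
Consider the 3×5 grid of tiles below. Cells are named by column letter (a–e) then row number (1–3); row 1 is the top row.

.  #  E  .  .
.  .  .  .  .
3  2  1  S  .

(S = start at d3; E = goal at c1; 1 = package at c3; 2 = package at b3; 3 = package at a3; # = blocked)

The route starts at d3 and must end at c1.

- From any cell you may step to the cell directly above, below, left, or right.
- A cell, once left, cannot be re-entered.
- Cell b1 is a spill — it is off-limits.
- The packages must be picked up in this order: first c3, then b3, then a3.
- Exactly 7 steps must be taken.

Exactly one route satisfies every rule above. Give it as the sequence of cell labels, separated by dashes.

d3 - c3 - b3 - a3 - a2 - b2 - c2 - c1

The waypoints must appear in the order c3, b3, a3, with no cell reused.
Route from d3: left 3 to a3, up 1 to a2, right 2 to c2, up 1 to c1 — 7 moves in all.
Check: order respected (1 at step 1, 2 at step 2, 3 at step 3); 7 moves as required.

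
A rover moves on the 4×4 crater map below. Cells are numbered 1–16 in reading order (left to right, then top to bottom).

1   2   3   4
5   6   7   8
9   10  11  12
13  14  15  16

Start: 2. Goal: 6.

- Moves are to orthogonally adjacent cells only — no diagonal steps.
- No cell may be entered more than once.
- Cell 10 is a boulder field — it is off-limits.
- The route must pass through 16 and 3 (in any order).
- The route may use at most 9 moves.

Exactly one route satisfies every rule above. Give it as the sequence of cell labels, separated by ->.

2 -> 3 -> 4 -> 8 -> 12 -> 16 -> 15 -> 11 -> 7 -> 6

Any route must reach 16 and 3 and still end at 6 within 9 moves, so the order of the required stops is forced.
Route from 2: 2× right (reaching 4), 3× down (reaching 16), left to 15, 2× up (reaching 7), left to 6 — 9 moves in all.
Check: all required cells visited; 9 ≤ 9 moves.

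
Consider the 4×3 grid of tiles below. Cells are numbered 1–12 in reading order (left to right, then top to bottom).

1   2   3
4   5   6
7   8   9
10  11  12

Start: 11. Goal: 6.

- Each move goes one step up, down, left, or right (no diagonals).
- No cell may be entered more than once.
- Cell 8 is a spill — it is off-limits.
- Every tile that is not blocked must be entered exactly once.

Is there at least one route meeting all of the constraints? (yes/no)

no

Colour the cells like a checkerboard: each orthogonal step flips colour, so a Hamiltonian route alternates colours. Here there are 6 cells of one colour and 5 of the other, with start on the opposite colour to the goal — the counts and endpoints can't be arranged into an alternating sequence of length 11, so no Hamiltonian route exists.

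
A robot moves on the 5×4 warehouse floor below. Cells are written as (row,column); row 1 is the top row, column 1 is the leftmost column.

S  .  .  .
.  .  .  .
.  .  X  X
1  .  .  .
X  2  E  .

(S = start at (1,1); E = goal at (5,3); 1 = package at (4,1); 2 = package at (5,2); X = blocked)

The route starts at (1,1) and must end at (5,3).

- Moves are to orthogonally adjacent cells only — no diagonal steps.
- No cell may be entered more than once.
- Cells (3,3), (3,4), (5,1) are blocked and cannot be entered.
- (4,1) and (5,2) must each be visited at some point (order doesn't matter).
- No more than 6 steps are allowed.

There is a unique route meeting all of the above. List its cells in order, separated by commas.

Any route must reach (4,1) and (5,2) and still end at (5,3) within 6 moves, so the order of the required stops is forced.
Route from (1,1): down 3 to (4,1), right 1 to (4,2), down 1 to (5,2), right 1 to (5,3) — 6 moves in all.
Check: all required cells visited; 6 ≤ 6 moves.

(1,1), (2,1), (3,1), (4,1), (4,2), (5,2), (5,3)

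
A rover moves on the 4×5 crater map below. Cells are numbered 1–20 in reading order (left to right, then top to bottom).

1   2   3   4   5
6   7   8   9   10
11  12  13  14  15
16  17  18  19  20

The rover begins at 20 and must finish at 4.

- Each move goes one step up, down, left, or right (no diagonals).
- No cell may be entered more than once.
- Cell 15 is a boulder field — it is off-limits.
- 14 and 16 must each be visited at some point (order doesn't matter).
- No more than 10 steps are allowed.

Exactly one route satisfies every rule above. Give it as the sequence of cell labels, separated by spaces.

20 19 18 17 16 11 12 13 14 9 4

The budget equals the shortest possible length, so every move has to be on a shortest route through the required cells.
Route from 20: left 4 to 16, up 1 to 11, right 3 to 14, up 2 to 4 — 10 moves in all.
Check: all required cells visited; 10 ≤ 10 moves.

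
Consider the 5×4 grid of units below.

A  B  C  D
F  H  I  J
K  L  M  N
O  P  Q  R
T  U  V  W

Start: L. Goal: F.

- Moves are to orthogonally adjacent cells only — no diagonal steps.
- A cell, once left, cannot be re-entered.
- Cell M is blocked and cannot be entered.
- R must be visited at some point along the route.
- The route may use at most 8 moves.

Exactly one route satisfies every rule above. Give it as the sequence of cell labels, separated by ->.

L -> P -> Q -> R -> N -> J -> I -> H -> F

Any route must reach R and still end at F within 8 moves, so the order of the required stops is forced.
Route from L: down to P, 2× right (reaching R), 2× up (reaching J), 3× left (reaching F) — 8 moves in all.
Check: all required cells visited; 8 ≤ 8 moves.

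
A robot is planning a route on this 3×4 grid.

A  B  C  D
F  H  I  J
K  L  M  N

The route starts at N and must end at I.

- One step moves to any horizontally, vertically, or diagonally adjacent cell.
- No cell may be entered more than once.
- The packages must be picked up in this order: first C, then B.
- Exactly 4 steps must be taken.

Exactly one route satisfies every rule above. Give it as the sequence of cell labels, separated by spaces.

N J C B I

The waypoints must appear in the order C, B, with no cell reused.
Route from N: up 1 to J, up-left 1 to C, left 1 to B, down-right 1 to I — 4 moves in all.
Check: order respected (C at step 2, B at step 3); 4 moves as required.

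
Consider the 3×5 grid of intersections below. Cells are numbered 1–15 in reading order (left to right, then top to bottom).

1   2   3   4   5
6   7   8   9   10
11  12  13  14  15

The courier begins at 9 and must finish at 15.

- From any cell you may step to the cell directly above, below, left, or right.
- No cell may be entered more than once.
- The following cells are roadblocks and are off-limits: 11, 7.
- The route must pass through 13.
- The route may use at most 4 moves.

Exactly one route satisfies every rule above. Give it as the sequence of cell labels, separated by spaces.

Any route must reach 13 and still end at 15 within 4 moves, so the order of the required stops is forced.
Route from 9: left 1 to 8, down 1 to 13, right 2 to 15 — 4 moves in all.
Check: all required cells visited; 4 ≤ 4 moves.

9 8 13 14 15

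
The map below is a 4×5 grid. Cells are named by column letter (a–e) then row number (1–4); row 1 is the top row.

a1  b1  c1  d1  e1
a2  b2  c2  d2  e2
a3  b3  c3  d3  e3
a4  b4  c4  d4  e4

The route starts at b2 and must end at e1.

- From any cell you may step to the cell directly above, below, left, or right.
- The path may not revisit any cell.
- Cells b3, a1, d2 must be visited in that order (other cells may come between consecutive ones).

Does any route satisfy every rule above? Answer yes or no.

One route that works: b2 → b3 → a3 → a2 → a1 → b1 → c1 → c2 → d2 → d1 → e1.

yes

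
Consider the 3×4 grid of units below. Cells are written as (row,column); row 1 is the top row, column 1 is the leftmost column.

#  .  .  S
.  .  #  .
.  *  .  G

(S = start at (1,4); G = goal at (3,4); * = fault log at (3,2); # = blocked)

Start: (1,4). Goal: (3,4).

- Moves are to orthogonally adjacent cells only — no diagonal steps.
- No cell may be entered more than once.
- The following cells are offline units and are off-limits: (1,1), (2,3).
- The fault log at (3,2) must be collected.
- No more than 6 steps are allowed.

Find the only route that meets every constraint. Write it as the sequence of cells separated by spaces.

(1,4) (1,3) (1,2) (2,2) (3,2) (3,3) (3,4)

The 6-move cap with required stops at (3,2) leaves no slack for detours.
Route from (1,4): 2× left (reaching (1,2)), 2× down (reaching (3,2)), 2× right (reaching (3,4)) — 6 moves in all.
Check: all required cells visited; 6 ≤ 6 moves.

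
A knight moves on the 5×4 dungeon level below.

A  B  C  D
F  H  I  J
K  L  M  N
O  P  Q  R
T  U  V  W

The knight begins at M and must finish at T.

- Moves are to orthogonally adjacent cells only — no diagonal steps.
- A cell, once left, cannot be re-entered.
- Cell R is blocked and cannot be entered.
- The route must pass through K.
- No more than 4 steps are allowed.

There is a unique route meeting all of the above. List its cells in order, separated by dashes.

M - L - K - O - T

The budget equals the shortest possible length, so every move has to be on a shortest route through the required cells.
Route from M: 2× left (reaching K), 2× down (reaching T) — 4 moves in all.
Check: all required cells visited; 4 ≤ 4 moves.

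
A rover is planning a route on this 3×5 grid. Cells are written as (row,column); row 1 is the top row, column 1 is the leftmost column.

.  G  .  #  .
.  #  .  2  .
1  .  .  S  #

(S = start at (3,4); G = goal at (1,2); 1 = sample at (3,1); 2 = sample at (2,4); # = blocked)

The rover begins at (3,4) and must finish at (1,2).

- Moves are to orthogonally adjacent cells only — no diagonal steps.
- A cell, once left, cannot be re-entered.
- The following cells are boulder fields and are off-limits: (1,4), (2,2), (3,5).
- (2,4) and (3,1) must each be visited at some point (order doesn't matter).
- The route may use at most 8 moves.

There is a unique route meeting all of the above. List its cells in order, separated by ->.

Any route must reach (2,4) and (3,1) and still end at (1,2) within 8 moves, so the order of the required stops is forced.
Route from (3,4): up to (2,4), left to (2,3), down to (3,3), 2× left (reaching (3,1)), 2× up (reaching (1,1)), right to (1,2) — 8 moves in all.
Check: all required cells visited; 8 ≤ 8 moves.

(3,4) -> (2,4) -> (2,3) -> (3,3) -> (3,2) -> (3,1) -> (2,1) -> (1,1) -> (1,2)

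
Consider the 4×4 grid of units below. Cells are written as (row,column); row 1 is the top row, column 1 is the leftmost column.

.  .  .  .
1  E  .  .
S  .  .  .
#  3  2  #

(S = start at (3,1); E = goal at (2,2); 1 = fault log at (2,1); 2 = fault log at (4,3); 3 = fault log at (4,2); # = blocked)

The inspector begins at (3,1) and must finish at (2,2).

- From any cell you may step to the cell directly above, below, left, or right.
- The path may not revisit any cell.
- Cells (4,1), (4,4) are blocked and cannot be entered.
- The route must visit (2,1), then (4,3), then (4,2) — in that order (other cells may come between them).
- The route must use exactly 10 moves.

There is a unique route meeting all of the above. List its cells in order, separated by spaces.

(3,1) (2,1) (1,1) (1,2) (1,3) (2,3) (3,3) (4,3) (4,2) (3,2) (2,2)

The waypoints must appear in the order (2,1), (4,3), (4,2), with no cell reused.
Route from (3,1): 2× up (reaching (1,1)), 2× right (reaching (1,3)), 3× down (reaching (4,3)), left to (4,2), 2× up (reaching (2,2)) — 10 moves in all.
Check: order respected (1 at step 1, 2 at step 7, 3 at step 8); 10 moves as required.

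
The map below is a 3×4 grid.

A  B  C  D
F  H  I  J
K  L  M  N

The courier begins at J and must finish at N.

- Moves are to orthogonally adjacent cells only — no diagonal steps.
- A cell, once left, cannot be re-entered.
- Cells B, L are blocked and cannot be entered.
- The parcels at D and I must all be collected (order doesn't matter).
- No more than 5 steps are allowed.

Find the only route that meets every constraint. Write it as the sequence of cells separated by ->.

The budget equals the shortest possible length, so every move has to be on a shortest route through the required cells.
Route from J: up to D, left to C, 2× down (reaching M), right to N — 5 moves in all.
Check: all required cells visited; 5 ≤ 5 moves.

J -> D -> C -> I -> M -> N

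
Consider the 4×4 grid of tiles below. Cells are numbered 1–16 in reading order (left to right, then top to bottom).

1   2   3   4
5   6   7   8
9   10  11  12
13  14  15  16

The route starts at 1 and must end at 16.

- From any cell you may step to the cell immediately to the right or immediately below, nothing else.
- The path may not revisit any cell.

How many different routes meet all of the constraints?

20

A right/down-only route from 1 to 16 makes exactly 3 down-moves and 3 right-moves in some order.
With no other constraints that would be C(6,3) = 20 routes.
That gives 20 routes.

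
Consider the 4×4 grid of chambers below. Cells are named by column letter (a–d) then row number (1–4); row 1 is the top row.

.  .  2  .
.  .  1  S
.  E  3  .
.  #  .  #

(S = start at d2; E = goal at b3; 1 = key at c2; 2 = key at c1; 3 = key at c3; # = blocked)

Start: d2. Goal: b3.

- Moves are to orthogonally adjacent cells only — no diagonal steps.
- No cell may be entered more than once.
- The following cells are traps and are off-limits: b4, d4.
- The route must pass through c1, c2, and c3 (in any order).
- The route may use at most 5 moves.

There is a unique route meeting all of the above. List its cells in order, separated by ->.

Any route must reach c1, c2, and c3 and still end at b3 within 5 moves, so the order of the required stops is forced.
Route from d2: up to d1, left to c1, 2× down (reaching c3), left to b3 — 5 moves in all.
Check: all required cells visited; 5 ≤ 5 moves.

d2 -> d1 -> c1 -> c2 -> c3 -> b3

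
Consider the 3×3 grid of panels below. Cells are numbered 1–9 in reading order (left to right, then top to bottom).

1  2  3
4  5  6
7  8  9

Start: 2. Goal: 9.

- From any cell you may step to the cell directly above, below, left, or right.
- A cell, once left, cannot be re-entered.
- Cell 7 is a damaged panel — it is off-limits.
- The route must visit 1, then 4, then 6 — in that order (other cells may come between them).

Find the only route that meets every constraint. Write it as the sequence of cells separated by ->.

2 -> 1 -> 4 -> 5 -> 6 -> 9

The waypoints must appear in the order 1, 4, 6, with no cell reused.
Route from 2: left 1 to 1, down 1 to 4, right 2 to 6, down 1 to 9 — 5 moves in all.
Check: order respected (1 at step 1, 4 at step 2, 6 at step 4).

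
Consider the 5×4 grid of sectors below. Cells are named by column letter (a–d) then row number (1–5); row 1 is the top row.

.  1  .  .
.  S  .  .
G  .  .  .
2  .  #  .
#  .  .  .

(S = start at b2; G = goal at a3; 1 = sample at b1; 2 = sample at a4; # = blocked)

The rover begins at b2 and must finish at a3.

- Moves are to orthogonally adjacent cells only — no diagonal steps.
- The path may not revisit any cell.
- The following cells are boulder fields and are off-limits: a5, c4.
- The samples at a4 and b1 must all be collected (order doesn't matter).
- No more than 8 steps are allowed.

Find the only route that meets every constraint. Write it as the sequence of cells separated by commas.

Any route must reach a4 and b1 and still end at a3 within 8 moves, so the order of the required stops is forced.
Route from b2: up to b1, right to c1, 2× down (reaching c3), left to b3, down to b4, left to a4, up to a3 — 8 moves in all.
Check: all required cells visited; 8 ≤ 8 moves.

b2, b1, c1, c2, c3, b3, b4, a4, a3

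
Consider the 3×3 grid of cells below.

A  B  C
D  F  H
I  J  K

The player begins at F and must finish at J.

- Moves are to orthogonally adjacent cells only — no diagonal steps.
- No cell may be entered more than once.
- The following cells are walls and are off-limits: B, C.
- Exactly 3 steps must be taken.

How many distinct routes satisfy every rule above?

Need simple routes of exactly 3 moves from F to J (Manhattan distance 1, so 1 moves are spent on a detour and 1 undoing it).
Enumerating: F D I J | F H K J.
That gives 2 routes.

2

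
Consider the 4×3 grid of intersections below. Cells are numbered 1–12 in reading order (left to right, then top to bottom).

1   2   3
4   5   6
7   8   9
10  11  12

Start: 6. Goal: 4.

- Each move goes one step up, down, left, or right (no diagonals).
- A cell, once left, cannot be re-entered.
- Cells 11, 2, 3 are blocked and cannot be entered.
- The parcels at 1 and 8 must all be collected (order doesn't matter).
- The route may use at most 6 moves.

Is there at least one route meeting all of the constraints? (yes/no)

1 must be visited but has only one open neighbour (4), and it is neither the start nor the goal — the route would have to enter and leave through 4, re-entering it.

no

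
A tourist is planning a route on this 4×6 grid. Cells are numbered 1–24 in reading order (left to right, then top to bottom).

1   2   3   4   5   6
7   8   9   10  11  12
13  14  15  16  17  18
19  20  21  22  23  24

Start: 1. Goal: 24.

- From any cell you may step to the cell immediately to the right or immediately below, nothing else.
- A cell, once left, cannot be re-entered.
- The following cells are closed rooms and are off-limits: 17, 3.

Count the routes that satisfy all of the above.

A right/down-only route from 1 to 24 makes exactly 3 down-moves and 5 right-moves in some order.
With no other constraints that would be C(8,3) = 56 routes.
Subtract routes through each blocked cell (inclusion–exclusion for overlaps): − through 3: 20 − through 17: 30 + through 3&17: 12 → 18.
That gives 18 routes.

18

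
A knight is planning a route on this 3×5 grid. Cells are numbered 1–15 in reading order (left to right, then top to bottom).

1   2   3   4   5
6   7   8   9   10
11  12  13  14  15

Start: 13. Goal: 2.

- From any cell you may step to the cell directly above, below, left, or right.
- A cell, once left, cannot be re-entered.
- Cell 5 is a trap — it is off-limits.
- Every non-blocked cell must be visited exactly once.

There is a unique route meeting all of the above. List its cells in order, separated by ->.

13 -> 14 -> 15 -> 10 -> 9 -> 4 -> 3 -> 8 -> 7 -> 12 -> 11 -> 6 -> 1 -> 2

Need to visit all 14 open cells exactly once, starting at 13 and ending at 2.
Cell 1 has only two open neighbours (6 and 2), so the path must pass straight through it: one of those is the cell it's entered from and the other is where it exits.
Route from 13: 2× right (reaching 15), up to 10, left to 9, up to 4, left to 3, down to 8, left to 7, down to 12, left to 11, 2× up (reaching 1), right to 2 — 13 moves in all.
Check: all 14 open cells covered.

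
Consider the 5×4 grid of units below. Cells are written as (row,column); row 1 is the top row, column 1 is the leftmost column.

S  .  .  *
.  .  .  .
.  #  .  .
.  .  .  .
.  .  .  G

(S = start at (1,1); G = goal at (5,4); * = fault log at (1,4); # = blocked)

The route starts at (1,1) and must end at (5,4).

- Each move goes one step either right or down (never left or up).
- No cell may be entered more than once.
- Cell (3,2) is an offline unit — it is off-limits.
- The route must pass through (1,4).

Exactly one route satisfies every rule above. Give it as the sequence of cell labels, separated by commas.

(1,1), (1,2), (1,3), (1,4), (2,4), (3,4), (4,4), (5,4)

Moves only go right or down, so the column and row indices never decrease.
Route from (1,1): 3× right (reaching (1,4)), 4× down (reaching (5,4)) — 7 moves in all.
Check: all required cells visited.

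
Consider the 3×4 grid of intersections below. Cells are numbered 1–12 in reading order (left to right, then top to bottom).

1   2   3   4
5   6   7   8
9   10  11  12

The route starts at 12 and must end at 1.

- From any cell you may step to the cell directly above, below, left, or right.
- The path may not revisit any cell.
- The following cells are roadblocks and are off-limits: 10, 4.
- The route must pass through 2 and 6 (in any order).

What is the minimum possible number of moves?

Any route passes through 2 and 6 in some order between 12 and 1. Summing Manhattan distances along each leg and taking the cheapest ordering (12 → 6 → 2 → 1) gives a lower bound of 3 + 1 + 1 = 5 moves.
A route of 5 moves achieves this: 12 → 8 → 7 → 6 → 2 → 1.
Since 5 matches the lower bound, it is optimal.

5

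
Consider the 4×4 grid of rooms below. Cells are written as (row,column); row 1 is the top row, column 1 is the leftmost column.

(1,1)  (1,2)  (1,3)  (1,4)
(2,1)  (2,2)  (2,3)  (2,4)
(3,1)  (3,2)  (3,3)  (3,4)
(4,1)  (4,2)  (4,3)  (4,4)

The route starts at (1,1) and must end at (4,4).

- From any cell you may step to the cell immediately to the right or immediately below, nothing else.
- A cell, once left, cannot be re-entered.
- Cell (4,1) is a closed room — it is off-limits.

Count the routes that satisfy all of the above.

19

A right/down-only route from (1,1) to (4,4) makes exactly 3 down-moves and 3 right-moves in some order.
With no other constraints that would be C(6,3) = 20 routes.
Subtract routes through each blocked cell (inclusion–exclusion for overlaps): − through (4,1): 1 → 19.
That gives 19 routes.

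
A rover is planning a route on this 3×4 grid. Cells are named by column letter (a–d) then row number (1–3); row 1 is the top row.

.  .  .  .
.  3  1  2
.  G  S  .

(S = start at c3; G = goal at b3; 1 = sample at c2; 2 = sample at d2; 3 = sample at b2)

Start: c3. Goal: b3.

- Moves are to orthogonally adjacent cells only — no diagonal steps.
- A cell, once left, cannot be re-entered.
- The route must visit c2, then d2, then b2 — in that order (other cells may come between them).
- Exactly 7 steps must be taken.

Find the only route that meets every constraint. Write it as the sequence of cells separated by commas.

c3, c2, d2, d1, c1, b1, b2, b3

The waypoints must appear in the order c2, d2, b2, with no cell reused.
Route from c3: up 1 to c2, right 1 to d2, up 1 to d1, left 2 to b1, down 2 to b3 — 7 moves in all.
Check: order respected (1 at step 1, 2 at step 2, 3 at step 6); 7 moves as required.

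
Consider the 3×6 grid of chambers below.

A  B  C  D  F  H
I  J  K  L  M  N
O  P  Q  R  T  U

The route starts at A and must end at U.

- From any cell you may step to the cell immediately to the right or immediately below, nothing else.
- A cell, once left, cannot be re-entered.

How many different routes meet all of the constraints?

A right/down-only route from A to U makes exactly 2 down-moves and 5 right-moves in some order.
With no other constraints that would be C(7,2) = 21 routes.
That gives 21 routes.

21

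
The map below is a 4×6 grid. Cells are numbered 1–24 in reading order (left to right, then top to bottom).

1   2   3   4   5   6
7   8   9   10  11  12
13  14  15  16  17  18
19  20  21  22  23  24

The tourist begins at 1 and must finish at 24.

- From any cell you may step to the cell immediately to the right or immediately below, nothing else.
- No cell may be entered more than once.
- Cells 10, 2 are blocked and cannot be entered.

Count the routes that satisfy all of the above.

A right/down-only route from 1 to 24 makes exactly 3 down-moves and 5 right-moves in some order.
With no other constraints that would be C(8,3) = 56 routes.
Subtract routes through each blocked cell (inclusion–exclusion for overlaps): − through 2: 35 − through 10: 24 + through 2&10: 18 → 15.
That gives 15 routes.

15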